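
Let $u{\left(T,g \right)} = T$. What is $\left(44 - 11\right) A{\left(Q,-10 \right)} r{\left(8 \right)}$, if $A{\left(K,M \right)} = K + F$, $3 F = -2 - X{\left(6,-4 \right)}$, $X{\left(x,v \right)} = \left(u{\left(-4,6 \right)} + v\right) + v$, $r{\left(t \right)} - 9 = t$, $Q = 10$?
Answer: $7480$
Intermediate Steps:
$r{\left(t \right)} = 9 + t$
$X{\left(x,v \right)} = -4 + 2 v$ ($X{\left(x,v \right)} = \left(-4 + v\right) + v = -4 + 2 v$)
$F = \frac{10}{3}$ ($F = \frac{-2 - \left(-4 + 2 \left(-4\right)\right)}{3} = \frac{-2 - \left(-4 - 8\right)}{3} = \frac{-2 - -12}{3} = \frac{-2 + 12}{3} = \frac{1}{3} \cdot 10 = \frac{10}{3} \approx 3.3333$)
$A{\left(K,M \right)} = \frac{10}{3} + K$ ($A{\left(K,M \right)} = K + \frac{10}{3} = \frac{10}{3} + K$)
$\left(44 - 11\right) A{\left(Q,-10 \right)} r{\left(8 \right)} = \left(44 - 11\right) \left(\frac{10}{3} + 10\right) \left(9 + 8\right) = 33 \cdot \frac{40}{3} \cdot 17 = 440 \cdot 17 = 7480$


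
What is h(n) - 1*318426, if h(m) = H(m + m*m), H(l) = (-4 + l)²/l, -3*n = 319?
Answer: -69683335178/226809 ≈ -3.0723e+5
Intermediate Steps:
n = -319/3 (n = -⅓*319 = -319/3 ≈ -106.33)
H(l) = (-4 + l)²/l
h(m) = (-4 + m + m²)²/(m + m²) (h(m) = (-4 + (m + m*m))²/(m + m*m) = (-4 + (m + m²))²/(m + m²) = (-4 + m + m²)²/(m + m²))
h(n) - 1*318426 = (-4 - 319*(1 - 319/3)/3)²/((-319/3)*(1 - 319/3)) - 1*318426 = -3*(-4 - 319/3*(-316/3))²/(319*(-316/3)) - 318426 = -3/319*(-3/316)*(-4 + 100804/9)² - 318426 = -3/319*(-3/316)*(100768/9)² - 318426 = -3/319*(-3/316)*10154189824/81 - 318426 = 2538547456/226809 - 318426 = -69683335178/226809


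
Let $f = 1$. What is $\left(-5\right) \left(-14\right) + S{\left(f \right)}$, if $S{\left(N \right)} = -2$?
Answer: $68$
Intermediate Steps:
$\left(-5\right) \left(-14\right) + S{\left(f \right)} = \left(-5\right) \left(-14\right) - 2 = 70 - 2 = 68$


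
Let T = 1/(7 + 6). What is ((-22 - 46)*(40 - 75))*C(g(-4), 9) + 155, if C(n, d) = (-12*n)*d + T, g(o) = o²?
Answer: -53459925/13 ≈ -4.1123e+6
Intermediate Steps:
T = 1/13 ≈ 0.076923
C(n, d) = 1/13 - 12*d*n (C(n, d) = (-12*n)*d + 1/13 = -12*d*n + 1/13 = 1/13 - 12*d*n)
((-22 - 46)*(40 - 75))*C(g(-4), 9) + 155 = ((-22 - 46)*(40 - 75))*(1/13 - 12*9*(-4)²) + 155 = (-68*(-35))*(1/13 - 12*9*16) + 155 = 2380*(1/13 - 1728) + 155 = 2380*(-22463/13) + 155 = -53461940/13 + 155 = -53459925/13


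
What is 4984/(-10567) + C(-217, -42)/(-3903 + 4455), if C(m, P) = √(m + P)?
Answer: -4984/10567 + I*√259/552 ≈ -0.47166 + 0.029155*I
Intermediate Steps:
C(m, P) = √(P + m)
4984/(-10567) + C(-217, -42)/(-3903 + 4455) = 4984/(-10567) + √(-42 - 217)/(-3903 + 4455) = 4984*(-1/10567) + √(-259)/552 = -4984/10567 + (I*√259)*(1/552) = -4984/10567 + I*√259/552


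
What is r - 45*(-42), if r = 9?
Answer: 1899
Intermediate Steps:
r - 45*(-42) = 9 - 45*(-42) = 9 + 1890 = 1899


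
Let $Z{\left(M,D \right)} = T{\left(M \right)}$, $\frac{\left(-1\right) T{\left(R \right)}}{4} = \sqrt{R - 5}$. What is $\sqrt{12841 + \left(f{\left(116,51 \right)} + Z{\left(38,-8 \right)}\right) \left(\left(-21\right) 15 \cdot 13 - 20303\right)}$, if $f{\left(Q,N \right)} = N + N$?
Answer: $\sqrt{-2475755 + 97592 \sqrt{33}} \approx 1383.9 i$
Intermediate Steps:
$f{\left(Q,N \right)} = 2 N$
$T{\left(R \right)} = - 4 \sqrt{-5 + R}$ ($T{\left(R \right)} = - 4 \sqrt{R - 5} = - 4 \sqrt{-5 + R}$)
$Z{\left(M,D \right)} = - 4 \sqrt{-5 + M}$
$\sqrt{12841 + \left(f{\left(116,51 \right)} + Z{\left(38,-8 \right)}\right) \left(\left(-21\right) 15 \cdot 13 - 20303\right)} = \sqrt{12841 + \left(2 \cdot 51 - 4 \sqrt{-5 + 38}\right) \left(\left(-21\right) 15 \cdot 13 - 20303\right)} = \sqrt{12841 + \left(102 - 4 \sqrt{33}\right) \left(\left(-315\right) 13 - 20303\right)} = \sqrt{12841 + \left(102 - 4 \sqrt{33}\right) \left(-4095 - 20303\right)} = \sqrt{12841 + \left(102 - 4 \sqrt{33}\right) \left(-24398\right)} = \sqrt{12841 - \left(2488596 - 97592 \sqrt{33}\right)} = \sqrt{-2475755 + 97592 \sqrt{33}}$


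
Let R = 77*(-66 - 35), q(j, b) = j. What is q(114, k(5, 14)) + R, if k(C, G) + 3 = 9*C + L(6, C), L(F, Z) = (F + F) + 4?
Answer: -7663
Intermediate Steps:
L(F, Z) = 4 + 2*F (L(F, Z) = 2*F + 4 = 4 + 2*F)
k(C, G) = 13 + 9*C (k(C, G) = -3 + (9*C + (4 + 2*6)) = -3 + (9*C + (4 + 12)) = -3 + (9*C + 16) = -3 + (16 + 9*C) = 13 + 9*C)
R = -7777 (R = 77*(-101) = -7777)
q(114, k(5, 14)) + R = 114 - 7777 = -7663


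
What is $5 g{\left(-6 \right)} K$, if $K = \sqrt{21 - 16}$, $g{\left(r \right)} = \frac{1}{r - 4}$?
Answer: $- \frac{\sqrt{5}}{2} \approx -1.118$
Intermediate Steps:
$g{\left(r \right)} = \frac{1}{-4 + r}$
$K = \sqrt{5} \approx 2.2361$
$5 g{\left(-6 \right)} K = \frac{5}{-4 - 6} \sqrt{5} = \frac{5}{-10} \sqrt{5} = 5 \left(- \frac{1}{10}\right) \sqrt{5} = - \frac{\sqrt{5}}{2}$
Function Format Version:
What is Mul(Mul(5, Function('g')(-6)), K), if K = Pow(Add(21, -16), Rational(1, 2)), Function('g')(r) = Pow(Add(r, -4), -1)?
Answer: Mul(Rational(-1, 2), Pow(5, Rational(1, 2))) ≈ -1.1180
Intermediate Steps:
Function('g')(r) = Pow(Add(-4, r), -1)
K = Pow(5, Rational(1, 2)) ≈ 2.2361
Mul(Mul(5, Function('g')(-6)), K) = Mul(Mul(5, Pow(Add(-4, -6), -1)), Pow(5, Rational(1, 2))) = Mul(Mul(5, Pow(-10, -1)), Pow(5, Rational(1, 2))) = Mul(Mul(5, Rational(-1, 10)), Pow(5, Rational(1, 2))) = Mul(Rational(-1, 2), Pow(5, Rational(1, 2)))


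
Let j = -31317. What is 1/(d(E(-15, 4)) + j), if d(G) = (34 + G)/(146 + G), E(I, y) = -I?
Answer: -23/720284 ≈ -3.1932e-5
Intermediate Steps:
d(G) = (34 + G)/(146 + G)
1/(d(E(-15, 4)) + j) = 1/((34 - 1*(-15))/(146 - 1*(-15)) - 31317) = 1/((34 + 15)/(146 + 15) - 31317) = 1/(49/161 - 31317) = 1/((1/161)*49 - 31317) = 1/(7/23 - 31317) = 1/(-720284/23) = -23/720284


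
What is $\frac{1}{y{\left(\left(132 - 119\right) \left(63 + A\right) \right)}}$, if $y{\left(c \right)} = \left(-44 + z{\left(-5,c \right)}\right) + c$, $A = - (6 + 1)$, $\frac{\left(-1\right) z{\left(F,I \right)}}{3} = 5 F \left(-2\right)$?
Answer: $\frac{1}{534} \approx 0.0018727$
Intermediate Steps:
$z{\left(F,I \right)} = 30 F$ ($z{\left(F,I \right)} = - 3 \cdot 5 F \left(-2\right) = - 3 \left(- 10 F\right) = 30 F$)
$A = -7$ ($A = \left(-1\right) 7 = -7$)
$y{\left(c \right)} = -194 + c$ ($y{\left(c \right)} = \left(-44 + 30 \left(-5\right)\right) + c = \left(-44 - 150\right) + c = -194 + c$)
$\frac{1}{y{\left(\left(132 - 119\right) \left(63 + A\right) \right)}} = \frac{1}{-194 + \left(132 - 119\right) \left(63 - 7\right)} = \frac{1}{-194 + 13 \cdot 56} = \frac{1}{-194 + 728} = \frac{1}{534}$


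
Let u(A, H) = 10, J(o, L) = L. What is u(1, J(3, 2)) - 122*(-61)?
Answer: 7452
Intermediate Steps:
u(1, J(3, 2)) - 122*(-61) = 10 - 122*(-61) = 10 + 7442 = 7452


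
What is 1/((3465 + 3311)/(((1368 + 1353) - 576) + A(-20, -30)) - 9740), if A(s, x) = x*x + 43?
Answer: -386/3758793 ≈ -0.00010269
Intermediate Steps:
A(s, x) = 43 + x² (A(s, x) = x² + 43 = 43 + x²)
1/((3465 + 3311)/(((1368 + 1353) - 576) + A(-20, -30)) - 9740) = 1/((3465 + 3311)/(((1368 + 1353) - 576) + (43 + (-30)²)) - 9740) = 1/(6776/((2721 - 576) + (43 + 900)) - 9740) = 1/(6776/(2145 + 943) - 9740) = 1/(6776/3088 - 9740) = 1/(6776*(1/3088) - 9740) = 1/(847/386 - 9740) = 1/(-3758793/386) = -386/3758793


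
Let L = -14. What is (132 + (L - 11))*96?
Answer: 10272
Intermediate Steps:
(132 + (L - 11))*96 = (132 + (-14 - 11))*96 = (132 - 25)*96 = 107*96 = 10272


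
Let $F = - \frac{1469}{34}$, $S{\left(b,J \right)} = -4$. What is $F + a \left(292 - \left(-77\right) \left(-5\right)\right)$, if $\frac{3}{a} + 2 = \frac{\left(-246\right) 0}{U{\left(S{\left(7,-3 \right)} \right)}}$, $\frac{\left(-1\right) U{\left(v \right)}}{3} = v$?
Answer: $\frac{1637}{17} \approx 96.294$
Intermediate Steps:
$U{\left(v \right)} = - 3 v$
$F = - \frac{1469}{34}$ ($F = \left(-1469\right) \frac{1}{34} = - \frac{1469}{34} \approx -43.206$)
$a = - \frac{3}{2}$ ($a = \frac{3}{-2 + \frac{\left(-246\right) 0}{\left(-3\right) \left(-4\right)}} = \frac{3}{-2 + \frac{0}{12}} = \frac{3}{-2 + 0 \cdot \frac{1}{12}} = \frac{3}{-2 + 0} = \frac{3}{-2} = 3 \left(- \frac{1}{2}\right) = - \frac{3}{2} \approx -1.5$)
$F + a \left(292 - \left(-77\right) \left(-5\right)\right) = - \frac{1469}{34} - \frac{3 \left(292 - \left(-77\right) \left(-5\right)\right)}{2} = - \frac{1469}{34} - \frac{3 \left(292 - 385\right)}{2} = - \frac{1469}{34} - - \frac{279}{2} = - \frac{1469}{34} + \frac{279}{2} = \frac{1637}{17}$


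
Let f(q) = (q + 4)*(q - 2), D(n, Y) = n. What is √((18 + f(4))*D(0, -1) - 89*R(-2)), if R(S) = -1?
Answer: √89 ≈ 9.4340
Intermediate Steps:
f(q) = (-2 + q)*(4 + q) (f(q) = (4 + q)*(-2 + q) = (-2 + q)*(4 + q))
√((18 + f(4))*D(0, -1) - 89*R(-2)) = √((18 + (-8 + 4² + 2*4))*0 - 89*(-1)) = √((18 + (-8 + 16 + 8))*0 + 89) = √((18 + 16)*0 + 89) = √(34*0 + 89) = √(0 + 89) = √89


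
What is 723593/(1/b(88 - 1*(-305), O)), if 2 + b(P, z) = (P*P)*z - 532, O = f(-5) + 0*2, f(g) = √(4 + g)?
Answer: -386398662 + 111758215257*I ≈ -3.864e+8 + 1.1176e+11*I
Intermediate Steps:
O = I (O = √(4 - 5) + 0*2 = √(-1) + 0 = I + 0 = I ≈ 1.0*I)
b(P, z) = -534 + z*P² (b(P, z) = -2 + ((P*P)*z - 532) = -2 + (P²*z - 532) = -2 + (z*P² - 532) = -2 + (-532 + z*P²) = -534 + z*P²)
723593/(1/b(88 - 1*(-305), O)) = 723593/(1/(-534 + I*(88 - 1*(-305))²)) = 723593/(1/(-534 + I*(88 + 305)²)) = 723593/(1/(-534 + I*393²)) = 723593/(1/(-534 + I*154449)) = 723593/(1/(-534 + 154449*I)) = 723593/(((-534 - 154449*I)/23854778757)) = 723593*(-534 + 154449*I) = -386398662 + 111758215257*I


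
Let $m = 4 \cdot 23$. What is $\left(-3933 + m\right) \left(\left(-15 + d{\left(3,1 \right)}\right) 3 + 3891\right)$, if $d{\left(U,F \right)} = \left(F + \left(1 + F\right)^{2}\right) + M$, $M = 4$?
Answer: $-14876193$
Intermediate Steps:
$d{\left(U,F \right)} = 4 + F + \left(1 + F\right)^{2}$ ($d{\left(U,F \right)} = \left(F + \left(1 + F\right)^{2}\right) + 4 = 4 + F + \left(1 + F\right)^{2}$)
$m = 92$
$\left(-3933 + m\right) \left(\left(-15 + d{\left(3,1 \right)}\right) 3 + 3891\right) = \left(-3933 + 92\right) \left(\left(-15 + \left(4 + 1 + \left(1 + 1\right)^{2}\right)\right) 3 + 3891\right) = - 3841 \left(\left(-15 + \left(4 + 1 + 2^{2}\right)\right) 3 + 3891\right) = - 3841 \left(\left(-15 + \left(4 + 1 + 4\right)\right) 3 + 3891\right) = - 3841 \left(\left(-15 + 9\right) 3 + 3891\right) = - 3841 \left(\left(-6\right) 3 + 3891\right) = - 3841 \left(-18 + 3891\right) = \left(-3841\right) 3873 = -14876193$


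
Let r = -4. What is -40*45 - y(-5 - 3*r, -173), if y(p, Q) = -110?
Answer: -1690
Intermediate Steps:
-40*45 - y(-5 - 3*r, -173) = -40*45 - 1*(-110) = -1800 + 110 = -1690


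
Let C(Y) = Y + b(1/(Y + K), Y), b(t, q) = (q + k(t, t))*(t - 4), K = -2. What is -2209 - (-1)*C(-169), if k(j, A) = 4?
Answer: -97871/57 ≈ -1717.0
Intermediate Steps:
b(t, q) = (-4 + t)*(4 + q) (b(t, q) = (q + 4)*(t - 4) = (4 + q)*(-4 + t) = (-4 + t)*(4 + q))
C(Y) = -16 - 3*Y + 4/(-2 + Y) + Y/(-2 + Y) (C(Y) = Y + (-16 - 4*Y + 4/(Y - 2) + Y/(Y - 2)) = Y + (-16 - 4*Y + 4/(-2 + Y) + Y/(-2 + Y)) = -16 - 3*Y + 4/(-2 + Y) + Y/(-2 + Y))
-2209 - (-1)*C(-169) = -2209 - (-1)*3*(12 - 1*(-169)² - 3*(-169))/(-2 - 169) = -2209 - (-1)*3*(12 - 1*28561 + 507)/(-171) = -2209 - (-1)*3*(-1/171)*(12 - 28561 + 507) = -2209 - (-1)*3*(-1/171)*(-28042) = -2209 - (-1)*28042/57 = -2209 - 1*(-28042/57) = -2209 + 28042/57 = -97871/57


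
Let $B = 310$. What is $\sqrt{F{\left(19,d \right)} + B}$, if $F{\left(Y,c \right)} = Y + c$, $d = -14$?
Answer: $3 \sqrt{35} \approx 17.748$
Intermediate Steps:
$\sqrt{F{\left(19,d \right)} + B} = \sqrt{\left(19 - 14\right) + 310} = \sqrt{5 + 310} = \sqrt{315} = 3 \sqrt{35}$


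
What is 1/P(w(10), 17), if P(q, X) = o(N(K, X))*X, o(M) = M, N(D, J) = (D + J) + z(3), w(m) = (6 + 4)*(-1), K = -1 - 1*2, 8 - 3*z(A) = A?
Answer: 3/799 ≈ 0.0037547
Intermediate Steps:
z(A) = 8/3 - A/3
K = -3 (K = -1 - 2 = -3)
w(m) = -10 (w(m) = 10*(-1) = -10)
N(D, J) = 5/3 + D + J (N(D, J) = (D + J) + (8/3 - 1/3*3) = (D + J) + (8/3 - 1) = (D + J) + 5/3 = 5/3 + D + J)
P(q, X) = X*(-4/3 + X) (P(q, X) = (5/3 - 3 + X)*X = (-4/3 + X)*X = X*(-4/3 + X))
1/P(w(10), 17) = 1/((1/3)*17*(-4 + 3*17)) = 1/((1/3)*17*(-4 + 51)) = 1/((1/3)*17*47) = 1/(799/3) = 3/799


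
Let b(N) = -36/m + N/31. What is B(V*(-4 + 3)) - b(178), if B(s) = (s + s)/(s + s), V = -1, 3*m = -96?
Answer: -1455/248 ≈ -5.8669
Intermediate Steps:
m = -32 (m = (⅓)*(-96) = -32)
b(N) = 9/8 + N/31 (b(N) = -36/(-32) + N/31 = -36*(-1/32) + N*(1/31) = 9/8 + N/31)
B(s) = 1 (B(s) = (2*s)/((2*s)) = (2*s)*(1/(2*s)) = 1)
B(V*(-4 + 3)) - b(178) = 1 - (9/8 + (1/31)*178) = 1 - (9/8 + 178/31) = 1 - 1*1703/248 = 1 - 1703/248 = -1455/248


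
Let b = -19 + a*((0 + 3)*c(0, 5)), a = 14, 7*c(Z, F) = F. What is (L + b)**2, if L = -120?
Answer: 11881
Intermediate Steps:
c(Z, F) = F/7
b = 11 (b = -19 + 14*((0 + 3)*((1/7)*5)) = -19 + 14*(3*(5/7)) = -19 + 14*(15/7) = -19 + 30 = 11)
(L + b)**2 = (-120 + 11)**2 = (-109)**2 = 11881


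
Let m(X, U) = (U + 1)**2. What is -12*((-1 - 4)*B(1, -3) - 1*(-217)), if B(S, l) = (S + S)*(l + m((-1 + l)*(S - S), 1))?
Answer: -2484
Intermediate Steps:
m(X, U) = (1 + U)**2
B(S, l) = 2*S*(4 + l) (B(S, l) = (S + S)*(l + (1 + 1)**2) = (2*S)*(l + 2**2) = (2*S)*(l + 4) = (2*S)*(4 + l) = 2*S*(4 + l))
-12*((-1 - 4)*B(1, -3) - 1*(-217)) = -12*((-1 - 4)*(2*1*(4 - 3)) - 1*(-217)) = -12*(-10 + 217) = -12*207 = -2484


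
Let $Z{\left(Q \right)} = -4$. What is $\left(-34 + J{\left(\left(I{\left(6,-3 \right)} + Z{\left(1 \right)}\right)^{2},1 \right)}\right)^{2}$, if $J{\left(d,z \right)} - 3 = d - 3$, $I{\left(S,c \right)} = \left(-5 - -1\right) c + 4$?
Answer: $12100$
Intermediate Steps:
$I{\left(S,c \right)} = 4 - 4 c$ ($I{\left(S,c \right)} = \left(-5 + 1\right) c + 4 = - 4 c + 4 = 4 - 4 c$)
$J{\left(d,z \right)} = d$ ($J{\left(d,z \right)} = 3 + \left(d - 3\right) = 3 + \left(-3 + d\right) = d$)
$\left(-34 + J{\left(\left(I{\left(6,-3 \right)} + Z{\left(1 \right)}\right)^{2},1 \right)}\right)^{2} = \left(-34 + \left(\left(4 - -12\right) - 4\right)^{2}\right)^{2} = \left(-34 + \left(\left(4 + 12\right) - 4\right)^{2}\right)^{2} = \left(-34 + \left(16 - 4\right)^{2}\right)^{2} = \left(-34 + 12^{2}\right)^{2} = \left(-34 + 144\right)^{2} = 110^{2} = 12100$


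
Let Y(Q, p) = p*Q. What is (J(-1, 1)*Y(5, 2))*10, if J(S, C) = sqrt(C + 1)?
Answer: 100*sqrt(2) ≈ 141.42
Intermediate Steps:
Y(Q, p) = Q*p
J(S, C) = sqrt(1 + C)
(J(-1, 1)*Y(5, 2))*10 = (sqrt(1 + 1)*(5*2))*10 = (sqrt(2)*10)*10 = (10*sqrt(2))*10 = 100*sqrt(2)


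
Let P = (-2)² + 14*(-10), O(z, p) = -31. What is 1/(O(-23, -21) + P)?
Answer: -1/167 ≈ -0.0059880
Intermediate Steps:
P = -136 (P = 4 - 140 = -136)
1/(O(-23, -21) + P) = 1/(-31 - 136) = 1/(-167) = -1/167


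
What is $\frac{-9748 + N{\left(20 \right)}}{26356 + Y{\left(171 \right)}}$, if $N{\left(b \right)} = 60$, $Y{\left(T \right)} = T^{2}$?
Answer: $- \frac{9688}{55597} \approx -0.17425$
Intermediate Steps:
$\frac{-9748 + N{\left(20 \right)}}{26356 + Y{\left(171 \right)}} = \frac{-9748 + 60}{26356 + 171^{2}} = - \frac{9688}{26356 + 29241} = - \frac{9688}{55597}$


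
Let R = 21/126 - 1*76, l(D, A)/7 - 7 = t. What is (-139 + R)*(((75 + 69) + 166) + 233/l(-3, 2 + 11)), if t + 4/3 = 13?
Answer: -157540291/2352 ≈ -66981.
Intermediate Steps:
t = 35/3 (t = -4/3 + 13 = 35/3 ≈ 11.667)
l(D, A) = 392/3 (l(D, A) = 49 + 7*(35/3) = 49 + 245/3 = 392/3)
R = -455/6 (R = 21*(1/126) - 76 = 1/6 - 76 = -455/6 ≈ -75.833)
(-139 + R)*(((75 + 69) + 166) + 233/l(-3, 2 + 11)) = (-139 - 455/6)*(((75 + 69) + 166) + 233/(392/3)) = -1289*((144 + 166) + 233*(3/392))/6 = -1289*(310 + 699/392)/6 = -1289/6*122219/392 = -157540291/2352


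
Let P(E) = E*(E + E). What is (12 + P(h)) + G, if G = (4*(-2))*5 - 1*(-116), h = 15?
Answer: 538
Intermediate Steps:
P(E) = 2*E**2 (P(E) = E*(2*E) = 2*E**2)
G = 76 (G = -8*5 + 116 = -40 + 116 = 76)
(12 + P(h)) + G = (12 + 2*15**2) + 76 = (12 + 2*225) + 76 = (12 + 450) + 76 = 462 + 76 = 538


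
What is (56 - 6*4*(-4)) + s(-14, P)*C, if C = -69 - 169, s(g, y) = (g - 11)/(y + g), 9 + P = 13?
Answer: -443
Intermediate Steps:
P = 4 (P = -9 + 13 = 4)
s(g, y) = (-11 + g)/(g + y)
C = -238
(56 - 6*4*(-4)) + s(-14, P)*C = (56 - 6*4*(-4)) + ((-11 - 14)/(-14 + 4))*(-238) = (56 - 24*(-4)) + (-25/(-10))*(-238) = (56 + 96) - ⅒*(-25)*(-238) = 152 + (5/2)*(-238) = 152 - 595 = -443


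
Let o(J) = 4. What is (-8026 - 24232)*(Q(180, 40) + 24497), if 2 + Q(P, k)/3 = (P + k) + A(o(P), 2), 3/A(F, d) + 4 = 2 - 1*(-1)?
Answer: -811030636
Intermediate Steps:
A(F, d) = -3 (A(F, d) = 3/(-4 + (2 - 1*(-1))) = 3/(-4 + (2 + 1)) = 3/(-4 + 3) = 3/(-1) = 3*(-1) = -3)
Q(P, k) = -15 + 3*P + 3*k (Q(P, k) = -6 + 3*((P + k) - 3) = -6 + 3*(-3 + P + k) = -6 + (-9 + 3*P + 3*k) = -15 + 3*P + 3*k)
(-8026 - 24232)*(Q(180, 40) + 24497) = (-8026 - 24232)*((-15 + 3*180 + 3*40) + 24497) = -32258*((-15 + 540 + 120) + 24497) = -32258*(645 + 24497) = -32258*25142 = -811030636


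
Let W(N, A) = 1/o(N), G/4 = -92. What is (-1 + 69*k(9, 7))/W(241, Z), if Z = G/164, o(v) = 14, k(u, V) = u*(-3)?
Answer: -26096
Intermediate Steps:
G = -368 (G = 4*(-92) = -368)
k(u, V) = -3*u
Z = -92/41 (Z = -368/164 = -368*1/164 = -92/41 ≈ -2.2439)
W(N, A) = 1/14
(-1 + 69*k(9, 7))/W(241, Z) = (-1 + 69*(-3*9))/(1/14) = (-1 + 69*(-27))*14 = (-1 - 1863)*14 = -1864*14 = -26096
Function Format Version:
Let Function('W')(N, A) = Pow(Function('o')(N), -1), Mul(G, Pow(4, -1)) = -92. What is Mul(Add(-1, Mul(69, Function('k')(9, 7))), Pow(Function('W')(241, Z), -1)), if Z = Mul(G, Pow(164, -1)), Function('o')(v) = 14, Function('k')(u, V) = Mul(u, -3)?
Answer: -26096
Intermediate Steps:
G = -368 (G = Mul(4, -92) = -368)
Function('k')(u, V) = Mul(-3, u)
Z = Rational(-92, 41) (Z = Mul(-368, Pow(164, -1)) = Mul(-368, Rational(1, 164)) = Rational(-92, 41) ≈ -2.2439)
Function('W')(N, A) = Rational(1, 14) (Function('W')(N, A) = Pow(14, -1) = Rational(1, 14))
Mul(Add(-1, Mul(69, Function('k')(9, 7))), Pow(Function('W')(241, Z), -1)) = Mul(Add(-1, Mul(69, Mul(-3, 9))), Pow(Rational(1, 14), -1)) = Mul(Add(-1, Mul(69, -27)), 14) = Mul(Add(-1, -1863), 14) = Mul(-1864, 14) = -26096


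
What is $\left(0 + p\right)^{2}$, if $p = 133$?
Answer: $17689$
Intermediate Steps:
$\left(0 + p\right)^{2} = \left(0 + 133\right)^{2} = 133^{2} = 17689$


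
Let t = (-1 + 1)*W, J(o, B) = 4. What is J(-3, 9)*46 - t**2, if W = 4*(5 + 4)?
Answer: 184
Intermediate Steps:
W = 36 (W = 4*9 = 36)
t = 0 (t = (-1 + 1)*36 = 0*36 = 0)
J(-3, 9)*46 - t**2 = 4*46 - 1*0**2 = 184 - 1*0 = 184 + 0 = 184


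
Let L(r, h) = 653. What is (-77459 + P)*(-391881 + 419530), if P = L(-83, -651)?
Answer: -2123609094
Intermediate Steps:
P = 653
(-77459 + P)*(-391881 + 419530) = (-77459 + 653)*(-391881 + 419530) = -76806*27649 = -2123609094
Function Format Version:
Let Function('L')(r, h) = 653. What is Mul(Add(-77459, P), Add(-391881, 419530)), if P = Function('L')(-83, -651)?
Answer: -2123609094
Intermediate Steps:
P = 653
Mul(Add(-77459, P), Add(-391881, 419530)) = Mul(Add(-77459, 653), Add(-391881, 419530)) = Mul(-76806, 27649) = -2123609094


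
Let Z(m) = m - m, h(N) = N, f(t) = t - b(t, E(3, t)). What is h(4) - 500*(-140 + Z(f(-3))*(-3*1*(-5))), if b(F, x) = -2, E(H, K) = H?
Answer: 70004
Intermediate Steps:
f(t) = 2 + t (f(t) = t - 1*(-2) = t + 2 = 2 + t)
Z(m) = 0
h(4) - 500*(-140 + Z(f(-3))*(-3*1*(-5))) = 4 - 500*(-140 + 0*(-3*1*(-5))) = 4 - 500*(-140 + 0*(-3*(-5))) = 4 - 500*(-140 + 0*15) = 4 - 500*(-140 + 0) = 4 - 500*(-140) = 4 + 70000 = 70004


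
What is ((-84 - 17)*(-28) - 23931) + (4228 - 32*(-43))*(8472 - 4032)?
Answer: 24860657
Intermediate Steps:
((-84 - 17)*(-28) - 23931) + (4228 - 32*(-43))*(8472 - 4032) = (-101*(-28) - 23931) + (4228 + 1376)*4440 = (2828 - 23931) + 5604*4440 = -21103 + 24881760 = 24860657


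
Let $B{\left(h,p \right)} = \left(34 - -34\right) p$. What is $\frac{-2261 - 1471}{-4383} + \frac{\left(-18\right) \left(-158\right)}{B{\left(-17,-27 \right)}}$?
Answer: $- \frac{5775}{8279} \approx -0.69755$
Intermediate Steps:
$B{\left(h,p \right)} = 68 p$ ($B{\left(h,p \right)} = \left(34 + 34\right) p = 68 p$)
$\frac{-2261 - 1471}{-4383} + \frac{\left(-18\right) \left(-158\right)}{B{\left(-17,-27 \right)}} = \frac{-2261 - 1471}{-4383} + \frac{\left(-18\right) \left(-158\right)}{68 \left(-27\right)} = \left(-3732\right) \left(- \frac{1}{4383}\right) + \frac{2844}{-1836} = \frac{1244}{1461} + 2844 \left(- \frac{1}{1836}\right) = \frac{1244}{1461} - \frac{79}{51} = - \frac{5775}{8279}$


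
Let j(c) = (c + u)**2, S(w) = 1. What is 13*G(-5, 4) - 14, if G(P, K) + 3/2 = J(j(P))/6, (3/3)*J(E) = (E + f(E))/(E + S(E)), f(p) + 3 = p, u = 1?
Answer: -1520/51 ≈ -29.804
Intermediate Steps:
f(p) = -3 + p
j(c) = (1 + c)**2 (j(c) = (c + 1)**2 = (1 + c)**2)
J(E) = (-3 + 2*E)/(1 + E) (J(E) = (E + (-3 + E))/(E + 1) = (-3 + 2*E)/(1 + E))
G(P, K) = -3/2 + (-3 + 2*(1 + P)**2)/(6*(1 + (1 + P)**2)) (G(P, K) = -3/2 + ((-3 + 2*(1 + P)**2)/(1 + (1 + P)**2))/6 = -3/2 + ((-3 + 2*(1 + P)**2)/(1 + (1 + P)**2))*(1/6) = -3/2 + (-3 + 2*(1 + P)**2)/(6*(1 + (1 + P)**2)))
13*G(-5, 4) - 14 = 13*((-12 - 7*(1 - 5)**2)/(6*(1 + (1 - 5)**2))) - 14 = 13*((-12 - 7*(-4)**2)/(6*(1 + (-4)**2))) - 14 = 13*((-12 - 7*16)/(6*(1 + 16))) - 14 = 13*((1/6)*(-12 - 112)/17) - 14 = 13*((1/6)*(1/17)*(-124)) - 14 = 13*(-62/51) - 14 = -806/51 - 14 = -1520/51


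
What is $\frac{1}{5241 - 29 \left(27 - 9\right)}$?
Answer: $\frac{1}{4719} \approx 0.00021191$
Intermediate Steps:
$\frac{1}{5241 - 29 \left(27 - 9\right)} = \frac{1}{5241 - 522} = \frac{1}{4719}$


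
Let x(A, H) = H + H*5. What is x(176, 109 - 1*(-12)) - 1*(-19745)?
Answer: 20471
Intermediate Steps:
x(A, H) = 6*H (x(A, H) = H + 5*H = 6*H)
x(176, 109 - 1*(-12)) - 1*(-19745) = 6*(109 - 1*(-12)) - 1*(-19745) = 6*(109 + 12) + 19745 = 6*121 + 19745 = 726 + 19745 = 20471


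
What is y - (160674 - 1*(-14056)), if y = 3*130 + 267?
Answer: -174073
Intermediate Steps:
y = 657 (y = 390 + 267 = 657)
y - (160674 - 1*(-14056)) = 657 - (160674 - 1*(-14056)) = 657 - (160674 + 14056) = 657 - 1*174730 = 657 - 174730 = -174073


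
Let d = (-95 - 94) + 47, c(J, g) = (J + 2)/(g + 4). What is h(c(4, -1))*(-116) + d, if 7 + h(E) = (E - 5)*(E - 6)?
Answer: -722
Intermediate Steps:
c(J, g) = (2 + J)/(4 + g)
d = -142 (d = -189 + 47 = -142)
h(E) = -7 + (-6 + E)*(-5 + E) (h(E) = -7 + (E - 5)*(E - 6) = -7 + (-5 + E)*(-6 + E) = -7 + (-6 + E)*(-5 + E))
h(c(4, -1))*(-116) + d = (23 + ((2 + 4)/(4 - 1))² - 11*(2 + 4)/(4 - 1))*(-116) - 142 = (23 + (6/3)² - 11*6/3)*(-116) - 142 = (23 + ((⅓)*6)² - 11*6/3)*(-116) - 142 = (23 + 2² - 11*2)*(-116) - 142 = (23 + 4 - 22)*(-116) - 142 = 5*(-116) - 142 = -580 - 142 = -722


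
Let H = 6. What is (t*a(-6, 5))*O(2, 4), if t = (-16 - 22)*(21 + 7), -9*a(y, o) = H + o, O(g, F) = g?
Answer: 23408/9 ≈ 2600.9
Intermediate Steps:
a(y, o) = -2/3 - o/9 (a(y, o) = -(6 + o)/9 = -2/3 - o/9)
t = -1064 (t = -38*28 = -1064)
(t*a(-6, 5))*O(2, 4) = -1064*(-2/3 - 1/9*5)*2 = -1064*(-2/3 - 5/9)*2 = -1064*(-11/9)*2 = (11704/9)*2 = 23408/9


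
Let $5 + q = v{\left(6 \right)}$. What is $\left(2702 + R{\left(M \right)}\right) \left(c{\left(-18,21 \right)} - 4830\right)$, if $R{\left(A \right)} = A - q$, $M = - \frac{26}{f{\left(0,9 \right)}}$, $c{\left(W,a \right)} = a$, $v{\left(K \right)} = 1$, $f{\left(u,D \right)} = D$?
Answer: $- \frac{38997784}{3} \approx -1.2999 \cdot 10^{7}$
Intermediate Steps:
$q = -4$ ($q = -5 + 1 = -4$)
$M = - \frac{26}{9} \approx -2.8889$
$R{\left(A \right)} = 4 + A$ ($R{\left(A \right)} = A - -4 = A + 4 = 4 + A$)
$\left(2702 + R{\left(M \right)}\right) \left(c{\left(-18,21 \right)} - 4830\right) = \left(2702 + \left(4 - \frac{26}{9}\right)\right) \left(21 - 4830\right) = \left(2702 + \frac{10}{9}\right) \left(-4809\right) = \frac{24328}{9} \left(-4809\right) = - \frac{38997784}{3}$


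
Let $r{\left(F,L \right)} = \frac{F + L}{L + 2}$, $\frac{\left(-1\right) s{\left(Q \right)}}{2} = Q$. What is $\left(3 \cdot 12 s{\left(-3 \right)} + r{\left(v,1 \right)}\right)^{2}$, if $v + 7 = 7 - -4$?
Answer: $\frac{426409}{9} \approx 47379.0$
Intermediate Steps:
$v = 4$ ($v = -7 + \left(7 - -4\right) = -7 + \left(7 + 4\right) = -7 + 11 = 4$)
$s{\left(Q \right)} = - 2 Q$
$r{\left(F,L \right)} = \frac{F + L}{2 + L}$
$\left(3 \cdot 12 s{\left(-3 \right)} + r{\left(v,1 \right)}\right)^{2} = \left(3 \cdot 12 \left(\left(-2\right) \left(-3\right)\right) + \frac{4 + 1}{2 + 1}\right)^{2} = \left(3 \cdot 12 \cdot 6 + \frac{1}{3} \cdot 5\right)^{2} = \left(3 \cdot 72 + \frac{1}{3} \cdot 5\right)^{2} = \left(216 + \frac{5}{3}\right)^{2} = \left(\frac{653}{3}\right)^{2} = \frac{426409}{9}$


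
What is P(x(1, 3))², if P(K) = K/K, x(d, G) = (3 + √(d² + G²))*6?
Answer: 1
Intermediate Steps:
x(d, G) = 18 + 6*√(G² + d²) (x(d, G) = (3 + √(G² + d²))*6 = 18 + 6*√(G² + d²))
P(K) = 1
P(x(1, 3))² = 1² = 1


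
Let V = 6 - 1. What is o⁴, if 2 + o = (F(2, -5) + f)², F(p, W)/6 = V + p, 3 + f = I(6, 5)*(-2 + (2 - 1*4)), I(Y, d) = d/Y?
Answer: 17074063764753121/6561 ≈ 2.6024e+12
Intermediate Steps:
f = -19/3 (f = -3 + (5/6)*(-2 + (2 - 1*4)) = -3 + (5*(⅙))*(-2 + (2 - 4)) = -3 + 5*(-2 - 2)/6 = -3 + (⅚)*(-4) = -3 - 10/3 = -19/3 ≈ -6.3333)
V = 5
F(p, W) = 30 + 6*p (F(p, W) = 6*(5 + p) = 30 + 6*p)
o = 11431/9 (o = -2 + ((30 + 6*2) - 19/3)² = -2 + ((30 + 12) - 19/3)² = -2 + (42 - 19/3)² = -2 + (107/3)² = -2 + 11449/9 = 11431/9 ≈ 1270.1)
o⁴ = (11431/9)⁴ = 17074063764753121/6561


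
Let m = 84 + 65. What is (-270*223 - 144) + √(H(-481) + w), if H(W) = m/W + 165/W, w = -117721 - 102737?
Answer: -60354 + 2*I*√12751383593/481 ≈ -60354.0 + 469.53*I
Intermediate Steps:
m = 149
w = -220458
H(W) = 314/W (H(W) = 149/W + 165/W = 314/W)
(-270*223 - 144) + √(H(-481) + w) = (-270*223 - 144) + √(314/(-481) - 220458) = (-60210 - 144) + √(314*(-1/481) - 220458) = -60354 + √(-314/481 - 220458) = -60354 + √(-106040612/481) = -60354 + 2*I*√12751383593/481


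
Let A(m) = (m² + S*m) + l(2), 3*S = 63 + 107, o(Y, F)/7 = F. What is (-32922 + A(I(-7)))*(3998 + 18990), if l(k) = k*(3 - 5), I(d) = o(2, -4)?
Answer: -2326063768/3 ≈ -7.7535e+8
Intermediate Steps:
o(Y, F) = 7*F
S = 170/3 (S = (63 + 107)/3 = (⅓)*170 = 170/3 ≈ 56.667)
I(d) = -28 (I(d) = 7*(-4) = -28)
l(k) = -2*k (l(k) = k*(-2) = -2*k)
A(m) = -4 + m² + 170*m/3 (A(m) = (m² + 170*m/3) - 2*2 = (m² + 170*m/3) - 4 = -4 + m² + 170*m/3)
(-32922 + A(I(-7)))*(3998 + 18990) = (-32922 + (-4 + (-28)² + (170/3)*(-28)))*(3998 + 18990) = (-32922 + (-4 + 784 - 4760/3))*22988 = (-32922 - 2420/3)*22988 = -101186/3*22988 = -2326063768/3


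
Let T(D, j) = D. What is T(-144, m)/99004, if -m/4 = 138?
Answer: -36/24751 ≈ -0.0014545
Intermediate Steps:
m = -552 (m = -4*138 = -552)
T(-144, m)/99004 = -144/99004 = -144*1/99004 = -36/24751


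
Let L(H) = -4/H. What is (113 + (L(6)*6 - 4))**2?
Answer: 11025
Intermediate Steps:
(113 + (L(6)*6 - 4))**2 = (113 + (-4/6*6 - 4))**2 = (113 + (-4*1/6*6 - 4))**2 = (113 + (-2/3*6 - 4))**2 = (113 + (-4 - 4))**2 = (113 - 8)**2 = 105**2 = 11025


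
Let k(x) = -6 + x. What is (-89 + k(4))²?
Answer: 8281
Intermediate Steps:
(-89 + k(4))² = (-89 + (-6 + 4))² = (-89 - 2)² = (-91)² = 8281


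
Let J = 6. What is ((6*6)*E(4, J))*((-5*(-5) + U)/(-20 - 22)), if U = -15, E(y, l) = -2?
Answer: 120/7 ≈ 17.143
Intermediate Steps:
((6*6)*E(4, J))*((-5*(-5) + U)/(-20 - 22)) = ((6*6)*(-2))*((-5*(-5) - 15)/(-20 - 22)) = (36*(-2))*((25 - 15)/(-42)) = -720*(-1)/42 = -72*(-5/21) = 120/7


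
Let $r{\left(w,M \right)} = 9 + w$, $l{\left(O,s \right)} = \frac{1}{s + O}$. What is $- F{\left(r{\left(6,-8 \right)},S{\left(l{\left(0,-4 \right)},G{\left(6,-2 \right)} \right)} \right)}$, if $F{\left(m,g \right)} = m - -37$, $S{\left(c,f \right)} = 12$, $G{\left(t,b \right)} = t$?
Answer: $-52$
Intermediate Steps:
$l{\left(O,s \right)} = \frac{1}{O + s}$
$F{\left(m,g \right)} = 37 + m$ ($F{\left(m,g \right)} = m + 37 = 37 + m$)
$- F{\left(r{\left(6,-8 \right)},S{\left(l{\left(0,-4 \right)},G{\left(6,-2 \right)} \right)} \right)} = - (37 + \left(9 + 6\right)) = - (37 + 15) = \left(-1\right) 52 = -52$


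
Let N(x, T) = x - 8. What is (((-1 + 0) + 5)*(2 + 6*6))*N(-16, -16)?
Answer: -3648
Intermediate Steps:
N(x, T) = -8 + x
(((-1 + 0) + 5)*(2 + 6*6))*N(-16, -16) = (((-1 + 0) + 5)*(2 + 6*6))*(-8 - 16) = ((-1 + 5)*(2 + 36))*(-24) = (4*38)*(-24) = 152*(-24) = -3648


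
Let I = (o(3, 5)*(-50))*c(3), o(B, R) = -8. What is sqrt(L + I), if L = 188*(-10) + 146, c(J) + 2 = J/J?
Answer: I*sqrt(2134) ≈ 46.195*I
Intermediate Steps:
c(J) = -1 (c(J) = -2 + J/J = -2 + 1 = -1)
L = -1734 (L = -1880 + 146 = -1734)
I = -400 (I = -8*(-50)*(-1) = 400*(-1) = -400)
sqrt(L + I) = sqrt(-1734 - 400) = sqrt(-2134) = I*sqrt(2134)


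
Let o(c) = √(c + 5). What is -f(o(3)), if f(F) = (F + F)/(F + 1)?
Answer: -16/7 + 4*√2/7 ≈ -1.4776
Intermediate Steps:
o(c) = √(5 + c)
f(F) = 2*F/(1 + F) (f(F) = (2*F)/(1 + F) = 2*F/(1 + F))
-f(o(3)) = -2*√(5 + 3)/(1 + √(5 + 3)) = -2*√8/(1 + √8) = -2*2*√2/(1 + 2*√2) = -4*√2/(1 + 2*√2)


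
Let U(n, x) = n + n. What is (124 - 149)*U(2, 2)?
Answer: -100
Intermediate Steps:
U(n, x) = 2*n
(124 - 149)*U(2, 2) = (124 - 149)*(2*2) = -25*4 = -100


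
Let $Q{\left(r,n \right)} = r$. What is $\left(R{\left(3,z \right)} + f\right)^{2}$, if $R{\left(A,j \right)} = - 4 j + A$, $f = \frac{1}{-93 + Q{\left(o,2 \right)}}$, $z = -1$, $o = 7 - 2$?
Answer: $\frac{378225}{7744} \approx 48.841$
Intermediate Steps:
$o = 5$ ($o = 7 - 2 = 5$)
$f = - \frac{1}{88}$ ($f = \frac{1}{-93 + 5} = \frac{1}{-88} = - \frac{1}{88} \approx -0.011364$)
$R{\left(A,j \right)} = A - 4 j$
$\left(R{\left(3,z \right)} + f\right)^{2} = \left(\left(3 - -4\right) - \frac{1}{88}\right)^{2} = \left(\left(3 + 4\right) - \frac{1}{88}\right)^{2} = \left(7 - \frac{1}{88}\right)^{2} = \left(\frac{615}{88}\right)^{2} = \frac{378225}{7744}$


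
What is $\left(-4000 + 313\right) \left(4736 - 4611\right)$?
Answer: $-460875$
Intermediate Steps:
$\left(-4000 + 313\right) \left(4736 - 4611\right) = \left(-3687\right) 125 = -460875$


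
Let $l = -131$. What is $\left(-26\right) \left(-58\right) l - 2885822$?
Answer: $-3083370$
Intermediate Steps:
$\left(-26\right) \left(-58\right) l - 2885822 = \left(-26\right) \left(-58\right) \left(-131\right) - 2885822 = 1508 \left(-131\right) - 2885822 = -197548 - 2885822 = -3083370$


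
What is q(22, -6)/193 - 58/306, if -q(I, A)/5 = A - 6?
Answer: 3583/29529 ≈ 0.12134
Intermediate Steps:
q(I, A) = 30 - 5*A (q(I, A) = -5*(A - 6) = -5*(-6 + A) = 30 - 5*A)
q(22, -6)/193 - 58/306 = (30 - 5*(-6))/193 - 58/306 = (30 + 30)*(1/193) - 58*1/306 = 60*(1/193) - 29/153 = 60/193 - 29/153 = 3583/29529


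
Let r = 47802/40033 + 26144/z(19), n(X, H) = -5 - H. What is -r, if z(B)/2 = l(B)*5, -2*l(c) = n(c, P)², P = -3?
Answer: 261416678/200165 ≈ 1306.0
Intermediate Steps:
l(c) = -2 (l(c) = -(-5 - 1*(-3))²/2 = -(-5 + 3)²/2 = -½*(-2)² = -½*4 = -2)
z(B) = -20 (z(B) = 2*(-2*5) = 2*(-10) = -20)
r = -261416678/200165 (r = 47802/40033 + 26144/(-20) = 47802*(1/40033) + 26144*(-1/20) = 47802/40033 - 6536/5 = -261416678/200165 ≈ -1306.0)
-r = -1*(-261416678/200165) = 261416678/200165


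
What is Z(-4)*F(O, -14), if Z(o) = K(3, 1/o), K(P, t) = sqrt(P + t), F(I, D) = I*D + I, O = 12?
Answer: -78*sqrt(11) ≈ -258.70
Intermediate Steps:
F(I, D) = I + D*I (F(I, D) = D*I + I = I + D*I)
Z(o) = sqrt(3 + 1/o)
Z(-4)*F(O, -14) = sqrt(3 + 1/(-4))*(12*(1 - 14)) = sqrt(3 - 1/4)*(12*(-13)) = sqrt(11/4)*(-156) = (sqrt(11)/2)*(-156) = -78*sqrt(11)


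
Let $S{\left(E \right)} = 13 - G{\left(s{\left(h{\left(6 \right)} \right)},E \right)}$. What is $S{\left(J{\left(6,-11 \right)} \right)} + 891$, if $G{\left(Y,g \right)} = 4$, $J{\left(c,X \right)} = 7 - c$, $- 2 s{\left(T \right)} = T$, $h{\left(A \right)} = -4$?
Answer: $900$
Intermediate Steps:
$s{\left(T \right)} = - \frac{T}{2}$
$S{\left(E \right)} = 9$ ($S{\left(E \right)} = 13 - 4 = 9$)
$S{\left(J{\left(6,-11 \right)} \right)} + 891 = 9 + 891 = 900$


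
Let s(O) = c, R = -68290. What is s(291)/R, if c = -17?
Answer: 17/68290 ≈ 0.00024894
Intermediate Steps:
s(O) = -17
s(291)/R = -17/(-68290) = -17*(-1/68290) = 17/68290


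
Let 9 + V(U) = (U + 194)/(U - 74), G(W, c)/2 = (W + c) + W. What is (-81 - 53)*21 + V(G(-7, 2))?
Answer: -138412/49 ≈ -2824.7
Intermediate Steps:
G(W, c) = 2*c + 4*W (G(W, c) = 2*((W + c) + W) = 2*(c + 2*W) = 2*c + 4*W)
V(U) = -9 + (194 + U)/(-74 + U) (V(U) = -9 + (U + 194)/(U - 74) = -9 + (194 + U)/(-74 + U))
(-81 - 53)*21 + V(G(-7, 2)) = (-81 - 53)*21 + 4*(215 - 2*(2*2 + 4*(-7)))/(-74 + (2*2 + 4*(-7))) = -134*21 + 4*(215 - 2*(4 - 28))/(-74 + (4 - 28)) = -2814 + 4*(215 - 2*(-24))/(-74 - 24) = -2814 + 4*(215 + 48)/(-98) = -2814 + 4*(-1/98)*263 = -2814 - 526/49 = -138412/49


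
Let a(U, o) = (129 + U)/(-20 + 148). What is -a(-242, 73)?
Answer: 113/128 ≈ 0.88281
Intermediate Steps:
a(U, o) = 129/128 + U/128 (a(U, o) = (129 + U)/128 = (129 + U)*(1/128) = 129/128 + U/128)
-a(-242, 73) = -(129/128 + (1/128)*(-242)) = -(129/128 - 121/64) = -1*(-113/128) = 113/128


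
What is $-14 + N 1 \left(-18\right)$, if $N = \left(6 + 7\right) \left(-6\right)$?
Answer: $1390$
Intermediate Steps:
$N = -78$ ($N = 13 \left(-6\right) = -78$)
$-14 + N 1 \left(-18\right) = -14 - 78 \cdot 1 \left(-18\right) = -14 - -1404 = -14 + 1404 = 1390$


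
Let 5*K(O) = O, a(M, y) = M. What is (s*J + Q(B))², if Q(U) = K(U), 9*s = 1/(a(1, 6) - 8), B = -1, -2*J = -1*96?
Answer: 10201/11025 ≈ 0.92526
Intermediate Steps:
J = 48 (J = -(-1)*96/2 = -½*(-96) = 48)
K(O) = O/5
s = -1/63 (s = 1/(9*(1 - 8)) = (⅑)/(-7) = (⅑)*(-⅐) = -1/63 ≈ -0.015873)
Q(U) = U/5
(s*J + Q(B))² = (-1/63*48 + (⅕)*(-1))² = (-16/21 - ⅕)² = (-101/105)² = 10201/11025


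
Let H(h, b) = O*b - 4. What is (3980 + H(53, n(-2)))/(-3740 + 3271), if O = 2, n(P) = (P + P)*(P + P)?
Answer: -4008/469 ≈ -8.5458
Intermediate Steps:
n(P) = 4*P² (n(P) = (2*P)*(2*P) = 4*P²)
H(h, b) = -4 + 2*b (H(h, b) = 2*b - 4 = -4 + 2*b)
(3980 + H(53, n(-2)))/(-3740 + 3271) = (3980 + (-4 + 2*(4*(-2)²)))/(-3740 + 3271) = (3980 + (-4 + 2*(4*4)))/(-469) = (3980 + (-4 + 2*16))*(-1/469) = (3980 + (-4 + 32))*(-1/469) = (3980 + 28)*(-1/469) = 4008*(-1/469) = -4008/469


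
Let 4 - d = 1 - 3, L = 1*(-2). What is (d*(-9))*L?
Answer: 108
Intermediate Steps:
L = -2
d = 6 (d = 4 - (1 - 3) = 4 - 1*(-2) = 4 + 2 = 6)
(d*(-9))*L = (6*(-9))*(-2) = -54*(-2) = 108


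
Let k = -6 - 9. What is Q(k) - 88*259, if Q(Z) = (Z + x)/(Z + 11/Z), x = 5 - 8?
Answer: -2689321/118 ≈ -22791.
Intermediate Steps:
x = -3
k = -15
Q(Z) = (-3 + Z)/(Z + 11/Z) (Q(Z) = (Z - 3)/(Z + 11/Z) = (-3 + Z)/(Z + 11/Z))
Q(k) - 88*259 = -15*(-3 - 15)/(11 + (-15)²) - 88*259 = -15*(-18)/(11 + 225) - 22792 = -15*(-18)/236 - 22792 = -15*1/236*(-18) - 22792 = 135/118 - 22792 = -2689321/118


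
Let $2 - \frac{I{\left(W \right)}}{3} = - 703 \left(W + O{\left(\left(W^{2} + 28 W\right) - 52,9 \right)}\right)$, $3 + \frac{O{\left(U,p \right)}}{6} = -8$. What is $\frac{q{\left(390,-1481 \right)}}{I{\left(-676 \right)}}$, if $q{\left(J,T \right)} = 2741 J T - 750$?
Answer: $\frac{131931245}{130406} \approx 1011.7$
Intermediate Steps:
$q{\left(J,T \right)} = -750 + 2741 J T$ ($q{\left(J,T \right)} = 2741 J T - 750 = -750 + 2741 J T$)
$O{\left(U,p \right)} = -66$ ($O{\left(U,p \right)} = -18 + 6 \left(-8\right) = -18 - 48 = -66$)
$I{\left(W \right)} = -139188 + 2109 W$ ($I{\left(W \right)} = 6 - 3 \left(- 703 \left(W - 66\right)\right) = 6 - 3 \left(- 703 \left(-66 + W\right)\right) = 6 - 3 \left(46398 - 703 W\right) = 6 + \left(-139194 + 2109 W\right) = -139188 + 2109 W$)
$\frac{q{\left(390,-1481 \right)}}{I{\left(-676 \right)}} = \frac{-750 + 2741 \cdot 390 \left(-1481\right)}{-139188 + 2109 \left(-676\right)} = \frac{-750 - 1583174190}{-139188 - 1425684} = - \frac{1583174940}{-1564872} = \left(-1583174940\right) \left(- \frac{1}{1564872}\right) = \frac{131931245}{130406}$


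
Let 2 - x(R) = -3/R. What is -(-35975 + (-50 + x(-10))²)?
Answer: 3364211/100 ≈ 33642.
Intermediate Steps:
x(R) = 2 + 3/R (x(R) = 2 - (-3)/R = 2 + 3/R)
-(-35975 + (-50 + x(-10))²) = -(-35975 + (-50 + (2 + 3/(-10)))²) = -(-35975 + (-50 + (2 + 3*(-⅒)))²) = -(-35975 + (-50 + (2 - 3/10))²) = -(-35975 + (-50 + 17/10)²) = -(-35975 + (-483/10)²) = -(-35975 + 233289/100) = -1*(-3364211/100) = 3364211/100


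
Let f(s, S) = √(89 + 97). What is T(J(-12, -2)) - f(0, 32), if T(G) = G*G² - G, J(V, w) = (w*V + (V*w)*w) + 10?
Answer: -2730 - √186 ≈ -2743.6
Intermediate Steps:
J(V, w) = 10 + V*w + V*w² (J(V, w) = (V*w + V*w²) + 10 = 10 + V*w + V*w²)
T(G) = G³ - G
f(s, S) = √186
T(J(-12, -2)) - f(0, 32) = ((10 - 12*(-2) - 12*(-2)²)³ - (10 - 12*(-2) - 12*(-2)²)) - √186 = ((10 + 24 - 12*4)³ - (10 + 24 - 12*4)) - √186 = ((10 + 24 - 48)³ - (10 + 24 - 48)) - √186 = ((-14)³ - 1*(-14)) - √186 = (-2744 + 14) - √186 = -2730 - √186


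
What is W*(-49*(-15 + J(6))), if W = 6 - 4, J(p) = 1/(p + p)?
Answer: 8771/6 ≈ 1461.8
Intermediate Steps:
J(p) = 1/(2*p)
W = 2
W*(-49*(-15 + J(6))) = 2*(-49*(-15 + (1/2)/6)) = 2*(-49*(-15 + (1/2)*(1/6))) = 2*(-49*(-15 + 1/12)) = 2*(-49*(-179/12)) = 2*(8771/12) = 8771/6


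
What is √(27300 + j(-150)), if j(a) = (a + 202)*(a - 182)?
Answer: 2*√2509 ≈ 100.18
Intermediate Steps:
j(a) = (-182 + a)*(202 + a) (j(a) = (202 + a)*(-182 + a) = (-182 + a)*(202 + a))
√(27300 + j(-150)) = √(27300 + (-36764 + (-150)² + 20*(-150))) = √(27300 + (-36764 + 22500 - 3000)) = √(27300 - 17264) = √10036 = 2*√2509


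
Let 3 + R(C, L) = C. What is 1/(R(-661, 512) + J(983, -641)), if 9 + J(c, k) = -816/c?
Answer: -983/662375 ≈ -0.0014841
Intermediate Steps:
J(c, k) = -9 - 816/c
R(C, L) = -3 + C
1/(R(-661, 512) + J(983, -641)) = 1/((-3 - 661) + (-9 - 816/983)) = 1/(-664 + (-9 - 816*1/983)) = 1/(-664 + (-9 - 816/983)) = 1/(-664 - 9663/983) = 1/(-662375/983) = -983/662375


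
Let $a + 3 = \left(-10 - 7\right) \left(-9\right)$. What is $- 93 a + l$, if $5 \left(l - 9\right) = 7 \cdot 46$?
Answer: $- \frac{69383}{5} \approx -13877.0$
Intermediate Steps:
$l = \frac{367}{5}$ ($l = 9 + \frac{7 \cdot 46}{5} = 9 + \frac{1}{5} \cdot 322 = 9 + \frac{322}{5} = \frac{367}{5} \approx 73.4$)
$a = 150$ ($a = -3 + \left(-10 - 7\right) \left(-9\right) = -3 - -153 = -3 + 153 = 150$)
$- 93 a + l = \left(-93\right) 150 + \frac{367}{5} = -13950 + \frac{367}{5} = - \frac{69383}{5}$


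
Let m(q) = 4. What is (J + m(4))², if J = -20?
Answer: 256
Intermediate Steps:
(J + m(4))² = (-20 + 4)² = (-16)² = 256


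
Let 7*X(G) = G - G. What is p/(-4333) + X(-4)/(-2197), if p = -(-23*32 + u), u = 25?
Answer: -711/4333 ≈ -0.16409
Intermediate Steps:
X(G) = 0 (X(G) = (G - G)/7 = (⅐)*0 = 0)
p = 711 (p = -(-23*32 + 25) = -(-736 + 25) = -1*(-711) = 711)
p/(-4333) + X(-4)/(-2197) = 711/(-4333) + 0/(-2197) = 711*(-1/4333) + 0*(-1/2197) = -711/4333 + 0 = -711/4333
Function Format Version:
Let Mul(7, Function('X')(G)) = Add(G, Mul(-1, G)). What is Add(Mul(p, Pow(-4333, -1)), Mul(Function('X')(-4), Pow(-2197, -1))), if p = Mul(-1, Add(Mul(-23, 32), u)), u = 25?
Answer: Rational(-711, 4333) ≈ -0.16409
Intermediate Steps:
Function('X')(G) = 0 (Function('X')(G) = Mul(Rational(1, 7), Add(G, Mul(-1, G))) = Mul(Rational(1, 7), 0) = 0)
p = 711 (p = Mul(-1, Add(Mul(-23, 32), 25)) = Mul(-1, Add(-736, 25)) = Mul(-1, -711) = 711)
Add(Mul(p, Pow(-4333, -1)), Mul(Function('X')(-4), Pow(-2197, -1))) = Add(Mul(711, Pow(-4333, -1)), Mul(0, Pow(-2197, -1))) = Add(Mul(711, Rational(-1, 4333)), Mul(0, Rational(-1, 2197))) = Add(Rational(-711, 4333), 0) = Rational(-711, 4333)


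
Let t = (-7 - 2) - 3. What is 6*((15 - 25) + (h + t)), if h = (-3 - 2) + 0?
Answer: -162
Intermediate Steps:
h = -5 (h = -5 + 0 = -5)
t = -12 (t = -9 - 3 = -12)
6*((15 - 25) + (h + t)) = 6*((15 - 25) + (-5 - 12)) = 6*(-10 - 17) = 6*(-27) = -162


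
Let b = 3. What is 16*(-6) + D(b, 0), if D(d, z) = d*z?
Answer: -96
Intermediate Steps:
16*(-6) + D(b, 0) = 16*(-6) + 3*0 = -96 + 0 = -96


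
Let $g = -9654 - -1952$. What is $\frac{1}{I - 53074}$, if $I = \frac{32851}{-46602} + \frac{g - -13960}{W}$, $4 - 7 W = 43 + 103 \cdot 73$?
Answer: $- \frac{176108958}{9347951704427} \approx -1.8839 \cdot 10^{-5}$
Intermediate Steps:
$g = -7702$ ($g = -9654 + 1952 = -7702$)
$W = - \frac{7558}{7}$ ($W = \frac{4}{7} - \frac{43 + 103 \cdot 73}{7} = \frac{4}{7} - \frac{43 + 7519}{7} = \frac{4}{7} - \frac{7562}{7} = - \frac{7558}{7} \approx -1079.7$)
$I = - \frac{1144867535}{176108958}$ ($I = \frac{32851}{-46602} + \frac{-7702 - -13960}{- \frac{7558}{7}} = 32851 \left(- \frac{1}{46602}\right) + \left(-7702 + 13960\right) \left(- \frac{7}{7558}\right) = - \frac{32851}{46602} + 6258 \left(- \frac{7}{7558}\right) = - \frac{32851}{46602} - \frac{21903}{3779} = - \frac{1144867535}{176108958} \approx -6.5009$)
$\frac{1}{I - 53074} = \frac{1}{- \frac{1144867535}{176108958} - 53074} = \frac{1}{- \frac{9347951704427}{176108958}} = - \frac{176108958}{9347951704427}$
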